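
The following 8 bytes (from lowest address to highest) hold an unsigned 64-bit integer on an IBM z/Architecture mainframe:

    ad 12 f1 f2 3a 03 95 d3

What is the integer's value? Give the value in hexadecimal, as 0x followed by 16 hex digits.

Big-endian: lowest address holds the most-significant byte.
The bytes are already most-significant first: 0xAD12F1F23A0395D3.

0xAD12F1F23A0395D3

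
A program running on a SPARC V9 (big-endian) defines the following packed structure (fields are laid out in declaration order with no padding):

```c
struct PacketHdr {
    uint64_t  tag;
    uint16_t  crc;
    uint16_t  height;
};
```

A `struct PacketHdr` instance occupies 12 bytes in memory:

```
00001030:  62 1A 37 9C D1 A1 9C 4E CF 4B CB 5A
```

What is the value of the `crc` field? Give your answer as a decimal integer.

53067

`crc` follows `tag` (8 bytes), so it starts at byte offset 8 and occupies 2 bytes.
Bytes at offsets 8..9: CF 4B.
In big-endian order the high byte comes first in memory.
The bytes are already most-significant first: 0xCF4B.
0xCF4B = 53067.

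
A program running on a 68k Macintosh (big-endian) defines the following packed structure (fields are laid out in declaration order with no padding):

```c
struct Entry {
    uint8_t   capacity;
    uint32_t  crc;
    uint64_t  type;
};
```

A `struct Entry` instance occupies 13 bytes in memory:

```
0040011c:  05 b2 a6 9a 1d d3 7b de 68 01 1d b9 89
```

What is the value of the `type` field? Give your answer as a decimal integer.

15239018302414895497

`type` follows `capacity` (1 B), `crc` (4 B), so it starts at offset 1 + 4 = 5 and occupies 8 bytes.
Bytes at offsets 5..12: D3 7B DE 68 01 1D B9 89.
Big-endian stores the most-significant byte at the lowest address.
The bytes are already most-significant first: 0xD37BDE68011DB989.
0xD37BDE68011DB989 = 15239018302414895497.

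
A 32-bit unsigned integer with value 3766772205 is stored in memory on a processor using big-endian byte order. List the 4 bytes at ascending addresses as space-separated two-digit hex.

E0 84 61 ED

3766772205 in hexadecimal, padded to 32 bits, is 0xE08461ED.
Split into bytes (most-significant first): E0 84 61 ED.
In big-endian order the high byte comes first in memory.
So the memory order matches the most-significant-first order: E0 84 61 ED.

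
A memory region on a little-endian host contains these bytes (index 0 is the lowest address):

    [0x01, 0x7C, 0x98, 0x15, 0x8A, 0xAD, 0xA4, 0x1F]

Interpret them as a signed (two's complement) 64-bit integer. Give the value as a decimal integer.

2280138119935720449

Little-endian stores the least-significant byte at the lowest address.
Reassemble most-significant byte first: 1F A4 AD 8A 15 98 7C 01 → 0x1FA4AD8A15987C01.
0x1FA4AD8A15987C01 = 2280138119935720449.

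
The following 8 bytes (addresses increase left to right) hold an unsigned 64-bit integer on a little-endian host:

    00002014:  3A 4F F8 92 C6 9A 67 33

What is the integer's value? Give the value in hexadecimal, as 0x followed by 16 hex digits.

Little-endian stores the least-significant byte at the lowest address.
Reassemble most-significant byte first: 33 67 9A C6 92 F8 4F 3A → 0x33679AC692F84F3A.

0x33679AC692F84F3A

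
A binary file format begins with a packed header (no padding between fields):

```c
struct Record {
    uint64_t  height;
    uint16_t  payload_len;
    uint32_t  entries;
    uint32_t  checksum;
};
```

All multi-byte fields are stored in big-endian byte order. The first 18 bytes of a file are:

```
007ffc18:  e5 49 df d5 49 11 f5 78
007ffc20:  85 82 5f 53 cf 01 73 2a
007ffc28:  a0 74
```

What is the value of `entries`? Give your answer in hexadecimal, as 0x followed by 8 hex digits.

`entries` follows `height` (8 B), `payload_len` (2 B), so it starts at offset 8 + 2 = 10 and occupies 4 bytes.
Bytes at offsets 10..13: 5F 53 CF 01.
Big-endian stores the most-significant byte at the lowest address.
The bytes are already most-significant first: 0x5F53CF01.

0x5F53CF01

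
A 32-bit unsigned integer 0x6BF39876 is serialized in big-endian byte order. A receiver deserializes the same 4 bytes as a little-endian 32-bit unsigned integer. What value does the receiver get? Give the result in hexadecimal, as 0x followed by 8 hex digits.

0x7698F36B

Stored big-endian, the bytes at ascending addresses are 6B F3 98 76.
Read back as little-endian, the first byte is least significant, giving 0x7698F36B.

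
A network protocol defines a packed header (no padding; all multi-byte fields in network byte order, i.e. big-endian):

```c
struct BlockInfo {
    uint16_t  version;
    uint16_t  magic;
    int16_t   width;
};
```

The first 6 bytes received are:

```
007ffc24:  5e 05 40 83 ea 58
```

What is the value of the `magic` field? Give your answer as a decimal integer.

`magic` follows `version` (2 bytes), so it starts at byte offset 2 and occupies 2 bytes.
Bytes at offsets 2..3: 40 83.
Big-endian: lowest address holds the most-significant byte.
The bytes are already most-significant first: 0x4083.
0x4083 = 16515.

16515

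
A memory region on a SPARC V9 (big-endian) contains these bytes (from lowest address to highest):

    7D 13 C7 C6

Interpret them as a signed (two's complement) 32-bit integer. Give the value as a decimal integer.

In big-endian order the high byte comes first in memory.
The bytes are already most-significant first: 0x7D13C7C6.
0x7D13C7C6 = 2098448326.

2098448326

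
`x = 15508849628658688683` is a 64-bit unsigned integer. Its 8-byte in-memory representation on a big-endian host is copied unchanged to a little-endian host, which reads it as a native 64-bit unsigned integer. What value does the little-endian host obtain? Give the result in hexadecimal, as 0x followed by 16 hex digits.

15508849628658688683 in 64-bit hexadecimal is 0xD73A80915F2662AB.
Stored big-endian, the bytes at ascending addresses are D7 3A 80 91 5F 26 62 AB.
Read back as little-endian, the first byte is least significant, giving 0xAB62265F91803AD7.

0xAB62265F91803AD7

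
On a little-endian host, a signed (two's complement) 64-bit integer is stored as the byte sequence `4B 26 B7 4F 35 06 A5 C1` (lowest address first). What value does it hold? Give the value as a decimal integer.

Little-endian: lowest address holds the least-significant byte.
Reassemble most-significant byte first: C1 A5 06 35 4F B7 26 4B → 0xC1A506354FB7264B.
Top bit is set, so as a signed 64-bit value this is 0xC1A506354FB7264B − 2^64 = -4493178227191765429.

-4493178227191765429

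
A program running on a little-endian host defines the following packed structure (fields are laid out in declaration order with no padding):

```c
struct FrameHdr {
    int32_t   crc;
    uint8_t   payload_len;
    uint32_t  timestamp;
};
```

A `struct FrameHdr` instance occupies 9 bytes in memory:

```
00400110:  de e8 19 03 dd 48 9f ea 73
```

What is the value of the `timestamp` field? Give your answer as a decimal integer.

`timestamp` follows `crc` (4 B), `payload_len` (1 B), so it starts at offset 4 + 1 = 5 and occupies 4 bytes.
Bytes at offsets 5..8: 48 9F EA 73.
Little-endian stores the least-significant byte at the lowest address.
Reassemble most-significant byte first: 73 EA 9F 48 → 0x73EA9F48.
0x73EA9F48 = 1944756040.

1944756040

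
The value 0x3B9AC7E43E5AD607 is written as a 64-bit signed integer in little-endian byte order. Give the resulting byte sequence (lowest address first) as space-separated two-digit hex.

Split into bytes (most-significant first): 3B 9A C7 E4 3E 5A D6 07.
Little-endian: lowest address holds the least-significant byte.
So at ascending addresses the bytes are 07 D6 5A 3E E4 C7 9A 3B.

07 D6 5A 3E E4 C7 9A 3B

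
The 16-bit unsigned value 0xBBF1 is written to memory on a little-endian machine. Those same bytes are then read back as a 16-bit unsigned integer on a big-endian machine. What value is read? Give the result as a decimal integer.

Stored little-endian, the bytes at ascending addresses are F1 BB.
Read back as big-endian, the last byte is least significant, giving 0xF1BB.
0xF1BB = 61883.

61883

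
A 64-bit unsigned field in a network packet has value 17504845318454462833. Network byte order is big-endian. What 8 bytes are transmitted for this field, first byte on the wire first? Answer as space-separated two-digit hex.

F2 ED B4 12 8E A3 49 71

17504845318454462833 in hexadecimal, padded to 64 bits, is 0xF2EDB4128EA34971.
Split into bytes (most-significant first): F2 ED B4 12 8E A3 49 71.
Big-endian: lowest address holds the most-significant byte.
So the memory order matches the most-significant-first order: F2 ED B4 12 8E A3 49 71.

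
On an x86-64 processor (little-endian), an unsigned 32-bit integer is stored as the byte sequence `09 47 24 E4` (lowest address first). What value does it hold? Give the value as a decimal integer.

In little-endian order the low byte comes first in memory.
Reassemble most-significant byte first: E4 24 47 09 → 0xE4244709.
0xE4244709 = 3827582729.

3827582729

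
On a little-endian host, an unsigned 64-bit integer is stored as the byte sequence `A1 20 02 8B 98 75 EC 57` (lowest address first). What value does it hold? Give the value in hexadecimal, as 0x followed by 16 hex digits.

0x57EC75988B0220A1

In little-endian order the low byte comes first in memory.
Reassemble most-significant byte first: 57 EC 75 98 8B 02 20 A1 → 0x57EC75988B0220A1.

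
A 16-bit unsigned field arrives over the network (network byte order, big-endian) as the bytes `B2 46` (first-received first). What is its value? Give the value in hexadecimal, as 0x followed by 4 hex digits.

0xB246

In big-endian order the high byte comes first in memory.
The bytes are already most-significant first: 0xB246.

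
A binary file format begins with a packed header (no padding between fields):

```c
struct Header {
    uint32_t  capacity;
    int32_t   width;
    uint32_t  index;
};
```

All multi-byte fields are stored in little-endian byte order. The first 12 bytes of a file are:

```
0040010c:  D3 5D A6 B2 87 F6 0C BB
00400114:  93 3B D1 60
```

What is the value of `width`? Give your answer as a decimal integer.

-1156778361

`width` follows `capacity` (4 bytes), so it starts at byte offset 4 and occupies 4 bytes.
Bytes at offsets 4..7: 87 F6 0C BB.
Little-endian stores the least-significant byte at the lowest address.
Reassemble most-significant byte first: BB 0C F6 87 → 0xBB0CF687.
Top bit is set, so as a signed 32-bit value this is 0xBB0CF687 − 2^32 = -1156778361.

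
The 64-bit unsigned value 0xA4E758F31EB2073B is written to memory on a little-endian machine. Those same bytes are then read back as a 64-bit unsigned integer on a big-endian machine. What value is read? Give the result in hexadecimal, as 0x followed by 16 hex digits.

0x3B07B21EF358E7A4

Stored little-endian, the bytes at ascending addresses are 3B 07 B2 1E F3 58 E7 A4.
Read back as big-endian, the last byte is least significant, giving 0x3B07B21EF358E7A4.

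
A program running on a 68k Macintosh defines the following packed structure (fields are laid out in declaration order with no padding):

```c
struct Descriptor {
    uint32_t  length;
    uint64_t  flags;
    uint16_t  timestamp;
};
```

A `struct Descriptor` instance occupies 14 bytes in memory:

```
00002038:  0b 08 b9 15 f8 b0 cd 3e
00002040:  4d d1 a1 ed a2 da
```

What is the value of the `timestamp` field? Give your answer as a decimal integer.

41690

`timestamp` follows `length` (4 B), `flags` (8 B), so it starts at offset 4 + 8 = 12 and occupies 2 bytes.
Bytes at offsets 12..13: A2 DA.
In big-endian order the high byte comes first in memory.
The bytes are already most-significant first: 0xA2DA.
0xA2DA = 41690.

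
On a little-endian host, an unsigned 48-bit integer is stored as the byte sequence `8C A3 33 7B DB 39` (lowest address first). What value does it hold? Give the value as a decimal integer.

Little-endian: lowest address holds the least-significant byte.
Reassemble most-significant byte first: 39 DB 7B 33 A3 8C → 0x39DB7B33A38C.
0x39DB7B33A38C = 63614827602828.

63614827602828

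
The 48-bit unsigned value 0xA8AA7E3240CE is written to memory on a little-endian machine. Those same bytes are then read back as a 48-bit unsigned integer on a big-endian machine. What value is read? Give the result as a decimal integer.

226775120390824

Stored little-endian, the bytes at ascending addresses are CE 40 32 7E AA A8.
Read back as big-endian, the last byte is least significant, giving 0xCE40327EAAA8.
0xCE40327EAAA8 = 226775120390824.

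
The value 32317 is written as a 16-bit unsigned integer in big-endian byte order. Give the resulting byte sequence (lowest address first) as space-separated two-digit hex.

7E 3D

32317 in hexadecimal, padded to 16 bits, is 0x7E3D.
Split into bytes (most-significant first): 7E 3D.
Big-endian: lowest address holds the most-significant byte.
So the memory order matches the most-significant-first order: 7E 3D.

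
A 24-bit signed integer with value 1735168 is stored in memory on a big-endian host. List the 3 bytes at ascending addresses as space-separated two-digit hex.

1735168 in hexadecimal, padded to 24 bits, is 0x1A7A00.
Split into bytes (most-significant first): 1A 7A 00.
Big-endian: lowest address holds the most-significant byte.
So the memory order matches the most-significant-first order: 1A 7A 00.

1A 7A 00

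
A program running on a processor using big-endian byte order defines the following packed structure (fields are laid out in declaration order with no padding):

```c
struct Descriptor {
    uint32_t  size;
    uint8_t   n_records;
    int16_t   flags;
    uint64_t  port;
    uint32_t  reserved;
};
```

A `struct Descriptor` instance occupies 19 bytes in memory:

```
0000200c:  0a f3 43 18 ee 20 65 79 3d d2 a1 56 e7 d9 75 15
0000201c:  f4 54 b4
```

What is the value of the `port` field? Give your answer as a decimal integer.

8736370442558232949

`port` follows `size` (4 B), `n_records` (1 B), `flags` (2 B), so it starts at offset 4 + 1 + 2 = 7 and occupies 8 bytes.
Bytes at offsets 7..14: 79 3D D2 A1 56 E7 D9 75.
Big-endian: lowest address holds the most-significant byte.
The bytes are already most-significant first: 0x793DD2A156E7D975.
0x793DD2A156E7D975 = 8736370442558232949.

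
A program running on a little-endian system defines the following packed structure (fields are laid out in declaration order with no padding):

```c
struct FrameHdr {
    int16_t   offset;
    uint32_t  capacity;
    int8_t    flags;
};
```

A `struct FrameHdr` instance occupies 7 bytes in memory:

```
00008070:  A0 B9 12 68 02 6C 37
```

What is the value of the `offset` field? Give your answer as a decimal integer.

`offset` is the first field, at byte offset 0, occupying 2 bytes.
Bytes at offsets 0..1: A0 B9.
Little-endian: lowest address holds the least-significant byte.
Reassemble most-significant byte first: B9 A0 → 0xB9A0.
Top bit is set, so as a signed 16-bit value this is 0xB9A0 − 2^16 = -18016.

-18016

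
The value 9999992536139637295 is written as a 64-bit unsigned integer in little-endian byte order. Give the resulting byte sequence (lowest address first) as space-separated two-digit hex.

9999992536139637295 in hexadecimal, padded to 64 bits, is 0x8AC71C3AB929222F.
Split into bytes (most-significant first): 8A C7 1C 3A B9 29 22 2F.
In little-endian order the low byte comes first in memory.
So at ascending addresses the bytes are 2F 22 29 B9 3A 1C C7 8A.

2F 22 29 B9 3A 1C C7 8A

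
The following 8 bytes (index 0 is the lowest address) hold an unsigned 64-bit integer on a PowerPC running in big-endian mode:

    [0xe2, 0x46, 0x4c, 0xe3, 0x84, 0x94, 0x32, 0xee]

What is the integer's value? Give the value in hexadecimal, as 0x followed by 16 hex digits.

0xE2464CE3849432EE

Big-endian: lowest address holds the most-significant byte.
The bytes are already most-significant first: 0xE2464CE3849432EE.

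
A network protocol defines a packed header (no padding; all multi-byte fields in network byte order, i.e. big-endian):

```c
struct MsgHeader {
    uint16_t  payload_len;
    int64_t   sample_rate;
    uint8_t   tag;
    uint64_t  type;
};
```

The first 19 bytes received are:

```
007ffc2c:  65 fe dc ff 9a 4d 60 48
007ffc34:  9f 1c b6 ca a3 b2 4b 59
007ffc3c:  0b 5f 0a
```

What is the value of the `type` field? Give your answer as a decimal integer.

14601710453551488778

`type` follows `payload_len` (2 B), `sample_rate` (8 B), `tag` (1 B), so it starts at offset 2 + 8 + 1 = 11 and occupies 8 bytes.
Bytes at offsets 11..18: CA A3 B2 4B 59 0B 5F 0A.
In big-endian order the high byte comes first in memory.
The bytes are already most-significant first: 0xCAA3B24B590B5F0A.
0xCAA3B24B590B5F0A = 14601710453551488778.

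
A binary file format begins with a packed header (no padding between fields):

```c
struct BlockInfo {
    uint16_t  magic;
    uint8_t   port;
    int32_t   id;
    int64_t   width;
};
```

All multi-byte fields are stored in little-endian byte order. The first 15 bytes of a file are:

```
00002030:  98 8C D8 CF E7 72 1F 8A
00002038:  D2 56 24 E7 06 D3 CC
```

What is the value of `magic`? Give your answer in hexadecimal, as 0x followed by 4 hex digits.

`magic` is the first field, at byte offset 0, occupying 2 bytes.
Bytes at offsets 0..1: 98 8C.
In little-endian order the low byte comes first in memory.
Reassemble most-significant byte first: 8C 98 → 0x8C98.

0x8C98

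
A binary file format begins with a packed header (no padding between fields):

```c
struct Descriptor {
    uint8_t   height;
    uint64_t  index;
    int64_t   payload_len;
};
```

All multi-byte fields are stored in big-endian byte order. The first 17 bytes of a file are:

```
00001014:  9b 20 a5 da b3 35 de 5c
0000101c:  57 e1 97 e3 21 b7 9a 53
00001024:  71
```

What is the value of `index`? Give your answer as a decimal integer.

`index` follows `height` (1 byte), so it starts at byte offset 1 and occupies 8 bytes.
Bytes at offsets 1..8: 20 A5 DA B3 35 DE 5C 57.
Big-endian stores the most-significant byte at the lowest address.
The bytes are already most-significant first: 0x20A5DAB335DE5C57.
0x20A5DAB335DE5C57 = 2352526843608718423.

2352526843608718423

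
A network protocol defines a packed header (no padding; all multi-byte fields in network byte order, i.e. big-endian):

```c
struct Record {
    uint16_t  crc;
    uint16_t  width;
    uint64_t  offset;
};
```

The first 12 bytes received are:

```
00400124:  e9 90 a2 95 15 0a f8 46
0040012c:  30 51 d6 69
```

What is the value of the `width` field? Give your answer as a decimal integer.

`width` follows `crc` (2 bytes), so it starts at byte offset 2 and occupies 2 bytes.
Bytes at offsets 2..3: A2 95.
Big-endian stores the most-significant byte at the lowest address.
The bytes are already most-significant first: 0xA295.
0xA295 = 41621.

41621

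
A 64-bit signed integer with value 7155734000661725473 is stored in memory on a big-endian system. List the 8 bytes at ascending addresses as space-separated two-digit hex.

7155734000661725473 in hexadecimal, padded to 64 bits, is 0x634E462930A08121.
Split into bytes (most-significant first): 63 4E 46 29 30 A0 81 21.
Big-endian stores the most-significant byte at the lowest address.
So the memory order matches the most-significant-first order: 63 4E 46 29 30 A0 81 21.

63 4E 46 29 30 A0 81 21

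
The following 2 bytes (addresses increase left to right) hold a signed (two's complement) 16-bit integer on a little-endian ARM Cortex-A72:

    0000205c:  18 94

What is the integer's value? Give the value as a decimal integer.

-27624

In little-endian order the low byte comes first in memory.
Reassemble most-significant byte first: 94 18 → 0x9418.
Top bit is set, so as a signed 16-bit value this is 0x9418 − 2^16 = -27624.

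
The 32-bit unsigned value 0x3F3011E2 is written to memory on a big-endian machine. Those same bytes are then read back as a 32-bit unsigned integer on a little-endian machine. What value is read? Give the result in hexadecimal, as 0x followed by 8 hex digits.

Stored big-endian, the bytes at ascending addresses are 3F 30 11 E2.
Read back as little-endian, the first byte is least significant, giving 0xE211303F.

0xE211303F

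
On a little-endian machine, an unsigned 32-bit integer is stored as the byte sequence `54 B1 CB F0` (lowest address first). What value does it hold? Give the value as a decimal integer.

Little-endian: lowest address holds the least-significant byte.
Reassemble most-significant byte first: F0 CB B1 54 → 0xF0CBB154.
0xF0CBB154 = 4039881044.

4039881044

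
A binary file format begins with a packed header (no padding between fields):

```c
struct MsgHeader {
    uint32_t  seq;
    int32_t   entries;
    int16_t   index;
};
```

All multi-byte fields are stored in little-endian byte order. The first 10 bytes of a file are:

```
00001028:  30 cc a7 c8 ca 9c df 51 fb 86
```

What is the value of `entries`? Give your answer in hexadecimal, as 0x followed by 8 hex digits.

`entries` follows `seq` (4 bytes), so it starts at byte offset 4 and occupies 4 bytes.
Bytes at offsets 4..7: CA 9C DF 51.
Little-endian stores the least-significant byte at the lowest address.
Reassemble most-significant byte first: 51 DF 9C CA → 0x51DF9CCA.

0x51DF9CCA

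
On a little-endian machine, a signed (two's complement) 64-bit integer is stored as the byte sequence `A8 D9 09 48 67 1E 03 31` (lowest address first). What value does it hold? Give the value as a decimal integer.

3531699961727670696

Little-endian: lowest address holds the least-significant byte.
Reassemble most-significant byte first: 31 03 1E 67 48 09 D9 A8 → 0x31031E674809D9A8.
0x31031E674809D9A8 = 3531699961727670696.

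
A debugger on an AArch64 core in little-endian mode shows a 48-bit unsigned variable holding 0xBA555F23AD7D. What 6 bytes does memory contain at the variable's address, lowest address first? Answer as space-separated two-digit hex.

Split into bytes (most-significant first): BA 55 5F 23 AD 7D.
In little-endian order the low byte comes first in memory.
So at ascending addresses the bytes are 7D AD 23 5F 55 BA.

7D AD 23 5F 55 BA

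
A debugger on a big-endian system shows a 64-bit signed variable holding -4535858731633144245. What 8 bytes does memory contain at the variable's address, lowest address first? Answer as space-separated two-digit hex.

C1 0D 64 83 FD A7 0E 4B

Two's complement of -4535858731633144245 in 64 bits: 4535858731633144245 = 0x3EF29B7C0258F1B5; invert → 0xC10D6483FDA70E4A; add 1 → 0xC10D6483FDA70E4B.
Split into bytes (most-significant first): C1 0D 64 83 FD A7 0E 4B.
In big-endian order the high byte comes first in memory.
So the memory order matches the most-significant-first order: C1 0D 64 83 FD A7 0E 4B.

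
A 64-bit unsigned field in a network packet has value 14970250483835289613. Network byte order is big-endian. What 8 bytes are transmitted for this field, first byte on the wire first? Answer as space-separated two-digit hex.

CF C1 03 7F CF 9F 40 0D

14970250483835289613 in hexadecimal, padded to 64 bits, is 0xCFC1037FCF9F400D.
Split into bytes (most-significant first): CF C1 03 7F CF 9F 40 0D.
In big-endian order the high byte comes first in memory.
So the memory order matches the most-significant-first order: CF C1 03 7F CF 9F 40 0D.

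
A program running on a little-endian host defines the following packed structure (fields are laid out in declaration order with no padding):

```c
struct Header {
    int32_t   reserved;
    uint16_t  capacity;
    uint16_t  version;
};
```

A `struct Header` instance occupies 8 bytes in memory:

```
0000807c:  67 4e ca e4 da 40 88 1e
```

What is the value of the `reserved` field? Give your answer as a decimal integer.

-456503705

`reserved` is the first field, at byte offset 0, occupying 4 bytes.
Bytes at offsets 0..3: 67 4E CA E4.
Little-endian stores the least-significant byte at the lowest address.
Reassemble most-significant byte first: E4 CA 4E 67 → 0xE4CA4E67.
Top bit is set, so as a signed 32-bit value this is 0xE4CA4E67 − 2^32 = -456503705.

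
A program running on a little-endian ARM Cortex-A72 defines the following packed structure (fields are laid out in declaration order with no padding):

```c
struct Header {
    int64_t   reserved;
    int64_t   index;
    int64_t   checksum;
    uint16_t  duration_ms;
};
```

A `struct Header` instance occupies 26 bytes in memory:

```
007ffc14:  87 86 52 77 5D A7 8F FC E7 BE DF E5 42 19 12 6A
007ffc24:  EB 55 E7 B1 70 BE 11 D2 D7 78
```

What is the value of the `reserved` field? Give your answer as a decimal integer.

-247795434606393721

`reserved` is the first field, at byte offset 0, occupying 8 bytes.
Bytes at offsets 0..7: 87 86 52 77 5D A7 8F FC.
Little-endian: lowest address holds the least-significant byte.
Reassemble most-significant byte first: FC 8F A7 5D 77 52 86 87 → 0xFC8FA75D77528687.
Top bit is set, so as a signed 64-bit value this is 0xFC8FA75D77528687 − 2^64 = -247795434606393721.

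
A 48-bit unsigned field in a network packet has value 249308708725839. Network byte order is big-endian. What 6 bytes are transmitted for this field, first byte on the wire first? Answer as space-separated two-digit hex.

249308708725839 in hexadecimal, padded to 48 bits, is 0xE2BEB505E44F.
Split into bytes (most-significant first): E2 BE B5 05 E4 4F.
Big-endian stores the most-significant byte at the lowest address.
So the memory order matches the most-significant-first order: E2 BE B5 05 E4 4F.

E2 BE B5 05 E4 4F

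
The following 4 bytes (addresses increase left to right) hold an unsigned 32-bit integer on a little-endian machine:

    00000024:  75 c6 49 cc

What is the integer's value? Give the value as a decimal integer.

3427386997

Little-endian stores the least-significant byte at the lowest address.
Reassemble most-significant byte first: CC 49 C6 75 → 0xCC49C675.
0xCC49C675 = 3427386997.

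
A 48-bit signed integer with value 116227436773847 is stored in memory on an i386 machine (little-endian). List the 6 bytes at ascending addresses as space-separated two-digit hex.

D7 01 15 4F B5 69

116227436773847 in hexadecimal, padded to 48 bits, is 0x69B54F1501D7.
Split into bytes (most-significant first): 69 B5 4F 15 01 D7.
Little-endian stores the least-significant byte at the lowest address.
So at ascending addresses the bytes are D7 01 15 4F B5 69.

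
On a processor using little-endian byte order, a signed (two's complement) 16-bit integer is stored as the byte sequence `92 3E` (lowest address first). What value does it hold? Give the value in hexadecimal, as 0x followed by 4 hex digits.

0x3E92

Little-endian: lowest address holds the least-significant byte.
Reassemble most-significant byte first: 3E 92 → 0x3E92.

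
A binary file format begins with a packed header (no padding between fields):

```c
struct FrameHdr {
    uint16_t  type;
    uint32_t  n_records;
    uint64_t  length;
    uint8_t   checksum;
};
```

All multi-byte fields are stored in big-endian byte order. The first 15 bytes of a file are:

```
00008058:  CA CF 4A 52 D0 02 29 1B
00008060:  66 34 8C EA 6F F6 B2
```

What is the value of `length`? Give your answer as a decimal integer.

`length` follows `type` (2 B), `n_records` (4 B), so it starts at offset 2 + 4 = 6 and occupies 8 bytes.
Bytes at offsets 6..13: 29 1B 66 34 8C EA 6F F6.
Big-endian: lowest address holds the most-significant byte.
The bytes are already most-significant first: 0x291B66348CEA6FF6.
0x291B66348CEA6FF6 = 2962073555814739958.

2962073555814739958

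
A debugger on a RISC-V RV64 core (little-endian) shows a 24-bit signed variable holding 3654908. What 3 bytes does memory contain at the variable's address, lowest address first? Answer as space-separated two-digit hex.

3654908 in hexadecimal, padded to 24 bits, is 0x37C4FC.
Split into bytes (most-significant first): 37 C4 FC.
In little-endian order the low byte comes first in memory.
So at ascending addresses the bytes are FC C4 37.

FC C4 37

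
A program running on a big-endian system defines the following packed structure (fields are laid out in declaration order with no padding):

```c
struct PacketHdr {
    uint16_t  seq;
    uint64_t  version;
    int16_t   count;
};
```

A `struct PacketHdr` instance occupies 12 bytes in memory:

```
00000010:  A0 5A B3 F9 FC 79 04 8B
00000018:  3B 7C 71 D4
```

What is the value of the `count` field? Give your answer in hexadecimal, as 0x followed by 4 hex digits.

`count` follows `seq` (2 B), `version` (8 B), so it starts at offset 2 + 8 = 10 and occupies 2 bytes.
Bytes at offsets 10..11: 71 D4.
Big-endian stores the most-significant byte at the lowest address.
The bytes are already most-significant first: 0x71D4.

0x71D4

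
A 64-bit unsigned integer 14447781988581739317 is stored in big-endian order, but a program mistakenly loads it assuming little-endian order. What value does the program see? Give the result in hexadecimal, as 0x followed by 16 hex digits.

0x358BB3C52BD580C8

14447781988581739317 in 64-bit hexadecimal is 0xC880D52BC5B38B35.
Stored big-endian, the bytes at ascending addresses are C8 80 D5 2B C5 B3 8B 35.
Read back as little-endian, the first byte is least significant, giving 0x358BB3C52BD580C8.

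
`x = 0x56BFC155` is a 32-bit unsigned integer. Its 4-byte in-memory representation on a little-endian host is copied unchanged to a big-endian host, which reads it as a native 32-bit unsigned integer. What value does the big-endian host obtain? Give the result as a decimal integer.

Stored little-endian, the bytes at ascending addresses are 55 C1 BF 56.
Read back as big-endian, the last byte is least significant, giving 0x55C1BF56.
0x55C1BF56 = 1438760790.

1438760790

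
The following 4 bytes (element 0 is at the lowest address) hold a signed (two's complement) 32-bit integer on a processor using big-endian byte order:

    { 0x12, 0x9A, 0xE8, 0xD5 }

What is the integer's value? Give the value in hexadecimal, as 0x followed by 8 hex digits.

In big-endian order the high byte comes first in memory.
The bytes are already most-significant first: 0x129AE8D5.

0x129AE8D5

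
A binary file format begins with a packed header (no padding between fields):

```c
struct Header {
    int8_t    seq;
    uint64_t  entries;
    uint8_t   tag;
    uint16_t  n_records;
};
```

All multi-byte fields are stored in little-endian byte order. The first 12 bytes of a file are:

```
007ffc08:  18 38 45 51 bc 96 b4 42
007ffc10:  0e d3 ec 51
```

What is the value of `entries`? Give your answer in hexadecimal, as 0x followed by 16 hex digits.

`entries` follows `seq` (1 byte), so it starts at byte offset 1 and occupies 8 bytes.
Bytes at offsets 1..8: 38 45 51 BC 96 B4 42 0E.
Little-endian stores the least-significant byte at the lowest address.
Reassemble most-significant byte first: 0E 42 B4 96 BC 51 45 38 → 0x0E42B496BC514538.

0x0E42B496BC514538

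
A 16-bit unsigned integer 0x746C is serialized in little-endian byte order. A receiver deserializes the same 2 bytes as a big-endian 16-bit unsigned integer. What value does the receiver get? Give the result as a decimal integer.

27764

Stored little-endian, the bytes at ascending addresses are 6C 74.
Read back as big-endian, the last byte is least significant, giving 0x6C74.
0x6C74 = 27764.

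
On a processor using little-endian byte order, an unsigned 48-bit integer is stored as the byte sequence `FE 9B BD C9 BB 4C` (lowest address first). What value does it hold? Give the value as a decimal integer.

84369427241982

Little-endian stores the least-significant byte at the lowest address.
Reassemble most-significant byte first: 4C BB C9 BD 9B FE → 0x4CBBC9BD9BFE.
0x4CBBC9BD9BFE = 84369427241982.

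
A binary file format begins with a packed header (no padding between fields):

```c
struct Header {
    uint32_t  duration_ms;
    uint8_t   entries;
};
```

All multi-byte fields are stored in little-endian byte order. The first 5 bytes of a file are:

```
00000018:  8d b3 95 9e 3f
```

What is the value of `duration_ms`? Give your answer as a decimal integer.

2660610957

`duration_ms` is the first field, at byte offset 0, occupying 4 bytes.
Bytes at offsets 0..3: 8D B3 95 9E.
In little-endian order the low byte comes first in memory.
Reassemble most-significant byte first: 9E 95 B3 8D → 0x9E95B38D.
0x9E95B38D = 2660610957.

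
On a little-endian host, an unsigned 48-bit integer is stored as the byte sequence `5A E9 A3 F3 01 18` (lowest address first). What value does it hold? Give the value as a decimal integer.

Little-endian stores the least-significant byte at the lowest address.
Reassemble most-significant byte first: 18 01 F3 A3 E9 5A → 0x1801F3A3E95A.
0x1801F3A3E95A = 26396661639514.

26396661639514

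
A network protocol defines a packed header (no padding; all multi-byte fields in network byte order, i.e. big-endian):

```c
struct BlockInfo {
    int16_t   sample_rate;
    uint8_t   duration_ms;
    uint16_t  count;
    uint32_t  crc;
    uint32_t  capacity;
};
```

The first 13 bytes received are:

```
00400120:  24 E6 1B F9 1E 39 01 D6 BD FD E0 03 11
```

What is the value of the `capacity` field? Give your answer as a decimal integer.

4259316497

`capacity` follows `sample_rate` (2 B), `duration_ms` (1 B), `count` (2 B), `crc` (4 B), so it starts at offset 2 + 1 + 2 + 4 = 9 and occupies 4 bytes.
Bytes at offsets 9..12: FD E0 03 11.
Big-endian stores the most-significant byte at the lowest address.
The bytes are already most-significant first: 0xFDE00311.
0xFDE00311 = 4259316497.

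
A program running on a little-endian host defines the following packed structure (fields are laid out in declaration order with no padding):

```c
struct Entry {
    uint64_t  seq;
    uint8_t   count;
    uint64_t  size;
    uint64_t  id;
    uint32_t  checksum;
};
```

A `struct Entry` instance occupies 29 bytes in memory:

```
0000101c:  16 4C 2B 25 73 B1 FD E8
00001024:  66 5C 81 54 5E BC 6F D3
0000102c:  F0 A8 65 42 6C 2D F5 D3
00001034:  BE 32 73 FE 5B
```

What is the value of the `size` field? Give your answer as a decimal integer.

`size` follows `seq` (8 B), `count` (1 B), so it starts at offset 8 + 1 = 9 and occupies 8 bytes.
Bytes at offsets 9..16: 5C 81 54 5E BC 6F D3 F0.
In little-endian order the low byte comes first in memory.
Reassemble most-significant byte first: F0 D3 6F BC 5E 54 81 5C → 0xF0D36FBC5E54815C.
0xF0D36FBC5E54815C = 17353336644015784284.

17353336644015784284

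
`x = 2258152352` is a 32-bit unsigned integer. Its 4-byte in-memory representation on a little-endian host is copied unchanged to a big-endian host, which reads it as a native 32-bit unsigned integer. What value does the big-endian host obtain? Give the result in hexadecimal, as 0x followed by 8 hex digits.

2258152352 in 32-bit hexadecimal is 0x8698ABA0.
Stored little-endian, the bytes at ascending addresses are A0 AB 98 86.
Read back as big-endian, the last byte is least significant, giving 0xA0AB9886.

0xA0AB9886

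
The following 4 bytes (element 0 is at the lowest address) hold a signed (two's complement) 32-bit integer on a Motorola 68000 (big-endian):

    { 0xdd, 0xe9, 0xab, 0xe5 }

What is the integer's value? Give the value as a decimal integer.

In big-endian order the high byte comes first in memory.
The bytes are already most-significant first: 0xDDE9ABE5.
Top bit is set, so as a signed 32-bit value this is 0xDDE9ABE5 − 2^32 = -571888667.

-571888667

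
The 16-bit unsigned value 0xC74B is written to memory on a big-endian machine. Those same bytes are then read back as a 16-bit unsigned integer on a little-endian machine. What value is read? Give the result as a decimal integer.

19399

Stored big-endian, the bytes at ascending addresses are C7 4B.
Read back as little-endian, the first byte is least significant, giving 0x4BC7.
0x4BC7 = 19399.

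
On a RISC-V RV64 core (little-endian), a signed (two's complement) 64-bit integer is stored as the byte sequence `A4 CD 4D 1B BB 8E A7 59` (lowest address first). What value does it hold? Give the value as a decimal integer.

6460289124754378148

Little-endian stores the least-significant byte at the lowest address.
Reassemble most-significant byte first: 59 A7 8E BB 1B 4D CD A4 → 0x59A78EBB1B4DCDA4.
0x59A78EBB1B4DCDA4 = 6460289124754378148.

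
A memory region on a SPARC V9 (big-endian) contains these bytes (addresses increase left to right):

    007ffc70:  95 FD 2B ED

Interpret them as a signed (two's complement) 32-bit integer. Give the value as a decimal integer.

Big-endian: lowest address holds the most-significant byte.
The bytes are already most-significant first: 0x95FD2BED.
Top bit is set, so as a signed 32-bit value this is 0x95FD2BED − 2^32 = -1778570259.

-1778570259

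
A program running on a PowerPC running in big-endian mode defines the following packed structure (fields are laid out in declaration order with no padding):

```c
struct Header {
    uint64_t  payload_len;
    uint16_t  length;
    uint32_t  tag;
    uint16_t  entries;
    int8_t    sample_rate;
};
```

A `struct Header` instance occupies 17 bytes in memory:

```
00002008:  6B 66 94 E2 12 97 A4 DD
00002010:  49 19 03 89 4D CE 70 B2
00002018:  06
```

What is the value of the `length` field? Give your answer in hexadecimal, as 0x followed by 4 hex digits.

0x4919

`length` follows `payload_len` (8 bytes), so it starts at byte offset 8 and occupies 2 bytes.
Bytes at offsets 8..9: 49 19.
In big-endian order the high byte comes first in memory.
The bytes are already most-significant first: 0x4919.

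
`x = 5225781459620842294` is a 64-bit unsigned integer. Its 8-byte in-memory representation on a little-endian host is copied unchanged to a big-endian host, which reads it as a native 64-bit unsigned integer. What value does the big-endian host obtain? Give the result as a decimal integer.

3948396654850508104

5225781459620842294 in 64-bit hexadecimal is 0x4885B48CD685CB36.
Stored little-endian, the bytes at ascending addresses are 36 CB 85 D6 8C B4 85 48.
Read back as big-endian, the last byte is least significant, giving 0x36CB85D68CB48548.
0x36CB85D68CB48548 = 3948396654850508104.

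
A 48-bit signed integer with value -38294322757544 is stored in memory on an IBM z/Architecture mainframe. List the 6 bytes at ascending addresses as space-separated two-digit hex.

DD 2B E8 7E C0 58

Two's complement of -38294322757544 in 48 bits: 38294322757544 = 0x22D417813FA8; invert → 0xDD2BE87EC057; add 1 → 0xDD2BE87EC058.
Split into bytes (most-significant first): DD 2B E8 7E C0 58.
Big-endian: lowest address holds the most-significant byte.
So the memory order matches the most-significant-first order: DD 2B E8 7E C0 58.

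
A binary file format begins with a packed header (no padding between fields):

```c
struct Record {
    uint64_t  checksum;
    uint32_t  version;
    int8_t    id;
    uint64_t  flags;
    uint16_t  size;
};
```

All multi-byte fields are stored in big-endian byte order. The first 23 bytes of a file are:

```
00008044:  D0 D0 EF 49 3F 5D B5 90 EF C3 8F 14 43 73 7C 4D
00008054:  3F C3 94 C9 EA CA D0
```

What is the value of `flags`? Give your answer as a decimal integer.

`flags` follows `checksum` (8 B), `version` (4 B), `id` (1 B), so it starts at offset 8 + 4 + 1 = 13 and occupies 8 bytes.
Bytes at offsets 13..20: 73 7C 4D 3F C3 94 C9 EA.
Big-endian stores the most-significant byte at the lowest address.
The bytes are already most-significant first: 0x737C4D3FC394C9EA.
0x737C4D3FC394C9EA = 8321611147733420522.

8321611147733420522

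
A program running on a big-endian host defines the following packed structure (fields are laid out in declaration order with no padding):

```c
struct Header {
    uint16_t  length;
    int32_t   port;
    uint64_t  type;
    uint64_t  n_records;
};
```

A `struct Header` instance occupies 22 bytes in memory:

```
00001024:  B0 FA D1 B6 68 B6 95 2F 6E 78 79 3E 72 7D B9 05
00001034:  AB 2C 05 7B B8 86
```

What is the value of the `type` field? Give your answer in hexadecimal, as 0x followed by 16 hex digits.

0x952F6E78793E727D

`type` follows `length` (2 B), `port` (4 B), so it starts at offset 2 + 4 = 6 and occupies 8 bytes.
Bytes at offsets 6..13: 95 2F 6E 78 79 3E 72 7D.
In big-endian order the high byte comes first in memory.
The bytes are already most-significant first: 0x952F6E78793E727D.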